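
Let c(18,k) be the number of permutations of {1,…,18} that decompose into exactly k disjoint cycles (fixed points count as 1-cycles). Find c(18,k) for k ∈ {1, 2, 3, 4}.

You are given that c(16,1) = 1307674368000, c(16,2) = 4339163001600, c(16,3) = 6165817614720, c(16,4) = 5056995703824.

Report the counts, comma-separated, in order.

355687428096000, 1223405590579200, 1821602444624640, 1583313975727488

row 17: T[17][1]=16·1307674368000+0=20922789888000  T[17][2]=16·4339163001600+1307674368000=70734282393600  T[17][3]=16·6165817614720+4339163001600=102992244837120  T[17][4]=16·5056995703824+6165817614720=87077748875904
row 18: T[18][1]=17·20922789888000+0=355687428096000  T[18][2]=17·70734282393600+20922789888000=1223405590579200  T[18][3]=17·102992244837120+70734282393600=1821602444624640  T[18][4]=17·87077748875904+102992244837120=1583313975727488
Read c(18,1) = 355687428096000, c(18,2) = 1223405590579200, c(18,3) = 1821602444624640, c(18,4) = 1583313975727488.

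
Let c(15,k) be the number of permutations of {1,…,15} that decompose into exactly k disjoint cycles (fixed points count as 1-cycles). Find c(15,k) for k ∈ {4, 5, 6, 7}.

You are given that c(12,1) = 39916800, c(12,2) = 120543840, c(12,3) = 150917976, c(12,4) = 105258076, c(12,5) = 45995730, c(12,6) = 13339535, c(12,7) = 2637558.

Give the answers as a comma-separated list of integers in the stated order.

[13] T[13,2]:12*120543840+39916800=1486442880 · T[13,3]:12*150917976+120543840=1931559552 · T[13,4]:12*105258076+150917976=1414014888 · T[13,5]:12*45995730+105258076=657206836 · T[13,6]:12*13339535+45995730=206070150 · T[13,7]:12*2637558+13339535=44990231
[14] T[14,3]:13*1931559552+1486442880=26596717056 · T[14,4]:13*1414014888+1931559552=20313753096 · T[14,5]:13*657206836+1414014888=9957703756 · T[14,6]:13*206070150+657206836=3336118786 · T[14,7]:13*44990231+206070150=790943153
[15] T[15,4]:14*20313753096+26596717056=310989260400 · T[15,5]:14*9957703756+20313753096=159721605680 · T[15,6]:14*3336118786+9957703756=56663366760 · T[15,7]:14*790943153+3336118786=14409322928
Read c(15,4) = 310989260400, c(15,5) = 159721605680, c(15,6) = 56663366760, c(15,7) = 14409322928.

310989260400, 159721605680, 56663366760, 14409322928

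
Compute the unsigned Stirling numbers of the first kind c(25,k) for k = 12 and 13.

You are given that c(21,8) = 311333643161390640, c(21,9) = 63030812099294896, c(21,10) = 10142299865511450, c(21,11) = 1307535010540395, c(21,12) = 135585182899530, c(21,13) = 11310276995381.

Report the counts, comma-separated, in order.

130770928736755873500, 13990945200239106865

@22  (22,9):63030812099294896·21+311333643161390640→1634980697246583456, (22,10):10142299865511450·21+63030812099294896→276019109275035346, (22,11):1307535010540395·21+10142299865511450→37600535086859745, (22,12):135585182899530·21+1307535010540395→4154823851430525, (22,13):11310276995381·21+135585182899530→373100999802531
@23  (23,10):276019109275035346·22+1634980697246583456→7707401101297361068, (23,11):37600535086859745·22+276019109275035346→1103230881185949736, (23,12):4154823851430525·22+37600535086859745→129006659818331295, (23,13):373100999802531·22+4154823851430525→12363045847086207
@24  (24,11):1103230881185949736·23+7707401101297361068→33081711368574204996, (24,12):129006659818331295·23+1103230881185949736→4070384057007569521, (24,13):12363045847086207·23+129006659818331295→413356714301314056
@25  (25,12):4070384057007569521·24+33081711368574204996→130770928736755873500, (25,13):413356714301314056·24+4070384057007569521→13990945200239106865
Read c(25,12) = 130770928736755873500, c(25,13) = 13990945200239106865.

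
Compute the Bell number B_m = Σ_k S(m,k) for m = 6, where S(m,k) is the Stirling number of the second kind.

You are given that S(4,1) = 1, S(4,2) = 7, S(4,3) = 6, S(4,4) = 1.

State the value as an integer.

r5: T_5,1=1×1+0=1; T_5,2=2×7+1=15; T_5,3=3×6+7=25; T_5,4=4×1+6=10; T_5,5=5×0+1=1
r6: T_6,1=1×1+0=1; T_6,2=2×15+1=31; T_6,3=3×25+15=90; T_6,4=4×10+25=65; T_6,5=5×1+10=15; T_6,6=6×0+1=1
B_6 = ΣS(6,k) = 1+31+90+65+15+1 = 203

203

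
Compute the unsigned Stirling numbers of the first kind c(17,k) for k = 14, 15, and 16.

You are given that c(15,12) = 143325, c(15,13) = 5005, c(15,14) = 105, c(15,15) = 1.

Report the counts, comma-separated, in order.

323680, 8500, 136

[16] T[16,13]:15*5005+143325=218400 · T[16,14]:15*105+5005=6580 · T[16,15]:15*1+105=120 · T[16,16]:15*0+1=1
[17] T[17,14]:16*6580+218400=323680 · T[17,15]:16*120+6580=8500 · T[17,16]:16*1+120=136
Read c(17,14) = 323680, c(17,15) = 8500, c(17,16) = 136.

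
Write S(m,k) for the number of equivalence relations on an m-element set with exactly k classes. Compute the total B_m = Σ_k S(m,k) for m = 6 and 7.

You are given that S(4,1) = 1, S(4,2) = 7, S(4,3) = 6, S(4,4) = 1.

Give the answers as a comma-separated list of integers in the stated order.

203, 877

[5] T[5,1]:1*1+0=1 · T[5,2]:2*7+1=15 · T[5,3]:3*6+7=25 · T[5,4]:4*1+6=10 · T[5,5]:5*0+1=1
[6] T[6,1]:1*1+0=1 · T[6,2]:2*15+1=31 · T[6,3]:3*25+15=90 · T[6,4]:4*10+25=65 · T[6,5]:5*1+10=15 · T[6,6]:6*0+1=1
[7] T[7,1]:1*1+0=1 · T[7,2]:2*31+1=63 · T[7,3]:3*90+31=301 · T[7,4]:4*65+90=350 · T[7,5]:5*15+65=140 · T[7,6]:6*1+15=21 · T[7,7]:7*0+1=1
B_6 = ΣS(6,k) = 1+31+90+65+15+1 = 203
B_7 = ΣS(7,k) = 1+63+301+350+140+21+1 = 877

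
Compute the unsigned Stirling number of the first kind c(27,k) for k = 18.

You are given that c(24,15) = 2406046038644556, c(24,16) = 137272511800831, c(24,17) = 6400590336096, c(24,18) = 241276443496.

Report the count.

i=25: T(25,16)=2406046038644556+24·137272511800831=5700586321864500 | T(25,17)=137272511800831+24·6400590336096=290886679867135 | T(25,18)=6400590336096+24·241276443496=12191224980000
i=26: T(26,17)=5700586321864500+25·290886679867135=12972753318542875 | T(26,18)=290886679867135+25·12191224980000=595667304367135
i=27: T(27,18)=12972753318542875+26·595667304367135=28460103232088385
Read c(27,18) = 28460103232088385.

28460103232088385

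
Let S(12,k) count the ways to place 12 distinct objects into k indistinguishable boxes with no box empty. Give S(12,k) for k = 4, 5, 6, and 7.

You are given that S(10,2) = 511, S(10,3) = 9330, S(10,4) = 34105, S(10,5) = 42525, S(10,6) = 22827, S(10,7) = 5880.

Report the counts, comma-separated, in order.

[11] T[11,3]:3*9330+511=28501 · T[11,4]:4*34105+9330=145750 · T[11,5]:5*42525+34105=246730 · T[11,6]:6*22827+42525=179487 · T[11,7]:7*5880+22827=63987
[12] T[12,4]:4*145750+28501=611501 · T[12,5]:5*246730+145750=1379400 · T[12,6]:6*179487+246730=1323652 · T[12,7]:7*63987+179487=627396
Read S(12,4) = 611501, S(12,5) = 1379400, S(12,6) = 1323652, S(12,7) = 627396.

611501, 1379400, 1323652, 627396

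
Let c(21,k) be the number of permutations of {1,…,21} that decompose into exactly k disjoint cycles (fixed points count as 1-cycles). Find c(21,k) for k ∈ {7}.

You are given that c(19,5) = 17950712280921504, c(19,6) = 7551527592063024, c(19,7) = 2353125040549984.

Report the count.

[20] T[20,6]:19*7551527592063024+17950712280921504=161429736530118960 · T[20,7]:19*2353125040549984+7551527592063024=52260903362512720
[21] T[21,7]:20*52260903362512720+161429736530118960=1206647803780373360
Read c(21,7) = 1206647803780373360.

1206647803780373360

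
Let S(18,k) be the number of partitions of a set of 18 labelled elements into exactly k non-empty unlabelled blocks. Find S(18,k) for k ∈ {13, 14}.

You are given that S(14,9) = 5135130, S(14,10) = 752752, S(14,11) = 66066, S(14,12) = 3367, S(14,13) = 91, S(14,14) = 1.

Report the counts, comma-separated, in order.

125854638, 8408778

i=15: T(15,10)=5135130+10·752752=12662650 | T(15,11)=752752+11·66066=1479478 | T(15,12)=66066+12·3367=106470 | T(15,13)=3367+13·91=4550 | T(15,14)=91+14·1=105
i=16: T(16,11)=12662650+11·1479478=28936908 | T(16,12)=1479478+12·106470=2757118 | T(16,13)=106470+13·4550=165620 | T(16,14)=4550+14·105=6020
i=17: T(17,12)=28936908+12·2757118=62022324 | T(17,13)=2757118+13·165620=4910178 | T(17,14)=165620+14·6020=249900
i=18: T(18,13)=62022324+13·4910178=125854638 | T(18,14)=4910178+14·249900=8408778
Read S(18,13) = 125854638, S(18,14) = 8408778.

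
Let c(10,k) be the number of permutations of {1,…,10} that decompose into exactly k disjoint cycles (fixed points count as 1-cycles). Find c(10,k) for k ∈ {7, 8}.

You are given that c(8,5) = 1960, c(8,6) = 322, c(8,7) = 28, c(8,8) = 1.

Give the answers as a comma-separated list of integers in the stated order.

@9  (9,6):322·8+1960→4536, (9,7):28·8+322→546, (9,8):1·8+28→36
@10  (10,7):546·9+4536→9450, (10,8):36·9+546→870
Read c(10,7) = 9450, c(10,8) = 870.

9450, 870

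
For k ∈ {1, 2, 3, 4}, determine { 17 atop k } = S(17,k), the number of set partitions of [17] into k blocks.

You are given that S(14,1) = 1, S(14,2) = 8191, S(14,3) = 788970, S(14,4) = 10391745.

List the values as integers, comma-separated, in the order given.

r15: T_15,1=1×1+0=1; T_15,2=2×8191+1=16383; T_15,3=3×788970+8191=2375101; T_15,4=4×10391745+788970=42355950
r16: T_16,1=1×1+0=1; T_16,2=2×16383+1=32767; T_16,3=3×2375101+16383=7141686; T_16,4=4×42355950+2375101=171798901
r17: T_17,1=1×1+0=1; T_17,2=2×32767+1=65535; T_17,3=3×7141686+32767=21457825; T_17,4=4×171798901+7141686=694337290
Read S(17,1) = 1, S(17,2) = 65535, S(17,3) = 21457825, S(17,4) = 694337290.

1, 65535, 21457825, 694337290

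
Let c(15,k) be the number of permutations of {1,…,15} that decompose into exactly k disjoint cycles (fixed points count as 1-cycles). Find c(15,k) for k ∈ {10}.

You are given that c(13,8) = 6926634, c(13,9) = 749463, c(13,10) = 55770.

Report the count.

37312275

i=14: T(14,9)=6926634+13·749463=16669653 | T(14,10)=749463+13·55770=1474473
i=15: T(15,10)=16669653+14·1474473=37312275
Read c(15,10) = 37312275.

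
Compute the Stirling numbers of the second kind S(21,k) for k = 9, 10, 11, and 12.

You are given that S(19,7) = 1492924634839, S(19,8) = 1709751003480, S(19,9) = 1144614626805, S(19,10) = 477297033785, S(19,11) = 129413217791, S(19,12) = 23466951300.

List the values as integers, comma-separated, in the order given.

123272476465204, 71187132291275, 26826851689001, 6833042030178

row 20: T[20][8]=8·1709751003480+1492924634839=15170932662679  T[20][9]=9·1144614626805+1709751003480=12011282644725  T[20][10]=10·477297033785+1144614626805=5917584964655  T[20][11]=11·129413217791+477297033785=1900842429486  T[20][12]=12·23466951300+129413217791=411016633391
row 21: T[21][9]=9·12011282644725+15170932662679=123272476465204  T[21][10]=10·5917584964655+12011282644725=71187132291275  T[21][11]=11·1900842429486+5917584964655=26826851689001  T[21][12]=12·411016633391+1900842429486=6833042030178
Read S(21,9) = 123272476465204, S(21,10) = 71187132291275, S(21,11) = 26826851689001, S(21,12) = 6833042030178.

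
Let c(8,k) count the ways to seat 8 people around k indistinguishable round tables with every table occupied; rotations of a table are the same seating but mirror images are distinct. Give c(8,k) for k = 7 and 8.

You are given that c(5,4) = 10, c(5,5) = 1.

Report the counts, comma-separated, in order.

r6: T_6,5=5×1+10=15; T_6,6=5×0+1=1
r7: T_7,6=6×1+15=21; T_7,7=6×0+1=1
r8: T_8,7=7×1+21=28; T_8,8=7×0+1=1
Read c(8,7) = 28, c(8,8) = 1.

28, 1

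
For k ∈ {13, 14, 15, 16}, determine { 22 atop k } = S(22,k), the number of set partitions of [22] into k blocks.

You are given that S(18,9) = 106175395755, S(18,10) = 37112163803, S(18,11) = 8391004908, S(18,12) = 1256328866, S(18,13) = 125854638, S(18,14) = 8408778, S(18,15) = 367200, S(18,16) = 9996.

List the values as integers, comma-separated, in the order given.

@19  (19,10):37112163803·10+106175395755→477297033785, (19,11):8391004908·11+37112163803→129413217791, (19,12):1256328866·12+8391004908→23466951300, (19,13):125854638·13+1256328866→2892439160, (19,14):8408778·14+125854638→243577530, (19,15):367200·15+8408778→13916778, (19,16):9996·16+367200→527136
@20  (20,11):129413217791·11+477297033785→1900842429486, (20,12):23466951300·12+129413217791→411016633391, (20,13):2892439160·13+23466951300→61068660380, (20,14):243577530·14+2892439160→6302524580, (20,15):13916778·15+243577530→452329200, (20,16):527136·16+13916778→22350954
@21  (21,12):411016633391·12+1900842429486→6833042030178, (21,13):61068660380·13+411016633391→1204909218331, (21,14):6302524580·14+61068660380→149304004500, (21,15):452329200·15+6302524580→13087462580, (21,16):22350954·16+452329200→809944464
@22  (22,13):1204909218331·13+6833042030178→22496861868481, (22,14):149304004500·14+1204909218331→3295165281331, (22,15):13087462580·15+149304004500→345615943200, (22,16):809944464·16+13087462580→26046574004
Read S(22,13) = 22496861868481, S(22,14) = 3295165281331, S(22,15) = 345615943200, S(22,16) = 26046574004.

22496861868481, 3295165281331, 345615943200, 26046574004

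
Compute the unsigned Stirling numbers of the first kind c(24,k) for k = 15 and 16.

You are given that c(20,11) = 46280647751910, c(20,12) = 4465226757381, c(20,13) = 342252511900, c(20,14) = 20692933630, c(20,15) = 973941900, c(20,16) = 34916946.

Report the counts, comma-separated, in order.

2406046038644556, 137272511800831

@21  (21,12):4465226757381·20+46280647751910→135585182899530, (21,13):342252511900·20+4465226757381→11310276995381, (21,14):20692933630·20+342252511900→756111184500, (21,15):973941900·20+20692933630→40171771630, (21,16):34916946·20+973941900→1672280820
@22  (22,13):11310276995381·21+135585182899530→373100999802531, (22,14):756111184500·21+11310276995381→27188611869881, (22,15):40171771630·21+756111184500→1599718388730, (22,16):1672280820·21+40171771630→75289668850
@23  (23,14):27188611869881·22+373100999802531→971250460939913, (23,15):1599718388730·22+27188611869881→62382416421941, (23,16):75289668850·22+1599718388730→3256091103430
@24  (24,15):62382416421941·23+971250460939913→2406046038644556, (24,16):3256091103430·23+62382416421941→137272511800831
Read c(24,15) = 2406046038644556, c(24,16) = 137272511800831.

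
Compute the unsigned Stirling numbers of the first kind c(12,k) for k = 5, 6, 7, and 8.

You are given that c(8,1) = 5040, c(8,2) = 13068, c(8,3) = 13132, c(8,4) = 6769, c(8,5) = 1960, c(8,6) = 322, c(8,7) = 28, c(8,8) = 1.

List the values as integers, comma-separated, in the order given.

45995730, 13339535, 2637558, 357423

r9: T_9,2=8×13068+5040=109584; T_9,3=8×13132+13068=118124; T_9,4=8×6769+13132=67284; T_9,5=8×1960+6769=22449; T_9,6=8×322+1960=4536; T_9,7=8×28+322=546; T_9,8=8×1+28=36
r10: T_10,3=9×118124+109584=1172700; T_10,4=9×67284+118124=723680; T_10,5=9×22449+67284=269325; T_10,6=9×4536+22449=63273; T_10,7=9×546+4536=9450; T_10,8=9×36+546=870
r11: T_11,4=10×723680+1172700=8409500; T_11,5=10×269325+723680=3416930; T_11,6=10×63273+269325=902055; T_11,7=10×9450+63273=157773; T_11,8=10×870+9450=18150
r12: T_12,5=11×3416930+8409500=45995730; T_12,6=11×902055+3416930=13339535; T_12,7=11×157773+902055=2637558; T_12,8=11×18150+157773=357423
Read c(12,5) = 45995730, c(12,6) = 13339535, c(12,7) = 2637558, c(12,8) = 357423.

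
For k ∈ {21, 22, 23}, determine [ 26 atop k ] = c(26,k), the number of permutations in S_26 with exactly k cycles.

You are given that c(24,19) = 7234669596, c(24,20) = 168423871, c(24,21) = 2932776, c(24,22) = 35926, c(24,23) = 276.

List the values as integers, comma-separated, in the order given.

17247104875, 333685495, 4858750

row 25: T[25][20]=24·168423871+7234669596=11276842500  T[25][21]=24·2932776+168423871=238810495  T[25][22]=24·35926+2932776=3795000  T[25][23]=24·276+35926=42550
row 26: T[26][21]=25·238810495+11276842500=17247104875  T[26][22]=25·3795000+238810495=333685495  T[26][23]=25·42550+3795000=4858750
Read c(26,21) = 17247104875, c(26,22) = 333685495, c(26,23) = 4858750.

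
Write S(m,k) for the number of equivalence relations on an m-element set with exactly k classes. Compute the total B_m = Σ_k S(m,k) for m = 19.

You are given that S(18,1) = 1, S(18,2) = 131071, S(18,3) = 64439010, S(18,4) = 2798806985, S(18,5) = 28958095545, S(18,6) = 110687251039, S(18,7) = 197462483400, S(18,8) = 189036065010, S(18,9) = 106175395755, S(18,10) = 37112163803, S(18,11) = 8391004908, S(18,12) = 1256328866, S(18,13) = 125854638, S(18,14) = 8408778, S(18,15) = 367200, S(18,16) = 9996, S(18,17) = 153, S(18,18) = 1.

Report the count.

5832742205057

@19  (19,1):1·1+0→1, (19,2):131071·2+1→262143, (19,3):64439010·3+131071→193448101, (19,4):2798806985·4+64439010→11259666950, (19,5):28958095545·5+2798806985→147589284710, (19,6):110687251039·6+28958095545→693081601779, (19,7):197462483400·7+110687251039→1492924634839, (19,8):189036065010·8+197462483400→1709751003480, (19,9):106175395755·9+189036065010→1144614626805, (19,10):37112163803·10+106175395755→477297033785, (19,11):8391004908·11+37112163803→129413217791, (19,12):1256328866·12+8391004908→23466951300, (19,13):125854638·13+1256328866→2892439160, (19,14):8408778·14+125854638→243577530, (19,15):367200·15+8408778→13916778, (19,16):9996·16+367200→527136, (19,17):153·17+9996→12597, (19,18):1·18+153→171, (19,19):0·19+1→1
B_19 = ΣS(19,k) = 1+262143+193448101+11259666950+147589284710+693081601779+1492924634839+1709751003480+1144614626805+477297033785+129413217791+23466951300+2892439160+243577530+13916778+527136+12597+171+1 = 5832742205057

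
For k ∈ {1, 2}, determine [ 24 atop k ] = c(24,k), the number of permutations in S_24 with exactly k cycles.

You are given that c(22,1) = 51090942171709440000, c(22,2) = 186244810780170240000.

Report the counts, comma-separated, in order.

[23] T[23,1]:22*51090942171709440000+0=1124000727777607680000 · T[23,2]:22*186244810780170240000+51090942171709440000=4148476779335454720000
[24] T[24,1]:23*1124000727777607680000+0=25852016738884976640000 · T[24,2]:23*4148476779335454720000+1124000727777607680000=96538966652493066240000
Read c(24,1) = 25852016738884976640000, c(24,2) = 96538966652493066240000.

25852016738884976640000, 96538966652493066240000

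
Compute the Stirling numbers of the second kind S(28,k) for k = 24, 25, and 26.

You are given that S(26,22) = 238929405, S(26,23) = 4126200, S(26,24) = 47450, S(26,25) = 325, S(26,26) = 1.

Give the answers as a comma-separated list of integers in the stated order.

[27] T[27,23]:23*4126200+238929405=333832005 · T[27,24]:24*47450+4126200=5265000 · T[27,25]:25*325+47450=55575 · T[27,26]:26*1+325=351
[28] T[28,24]:24*5265000+333832005=460192005 · T[28,25]:25*55575+5265000=6654375 · T[28,26]:26*351+55575=64701
Read S(28,24) = 460192005, S(28,25) = 6654375, S(28,26) = 64701.

460192005, 6654375, 64701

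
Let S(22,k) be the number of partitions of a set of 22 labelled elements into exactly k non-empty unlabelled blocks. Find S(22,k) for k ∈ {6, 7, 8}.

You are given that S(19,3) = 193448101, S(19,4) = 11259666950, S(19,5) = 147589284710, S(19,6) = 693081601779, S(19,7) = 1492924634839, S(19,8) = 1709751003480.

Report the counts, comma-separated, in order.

163305339345225, 602762379967440, 1142399079991620

[20] T[20,4]:4*11259666950+193448101=45232115901 · T[20,5]:5*147589284710+11259666950=749206090500 · T[20,6]:6*693081601779+147589284710=4306078895384 · T[20,7]:7*1492924634839+693081601779=11143554045652 · T[20,8]:8*1709751003480+1492924634839=15170932662679
[21] T[21,5]:5*749206090500+45232115901=3791262568401 · T[21,6]:6*4306078895384+749206090500=26585679462804 · T[21,7]:7*11143554045652+4306078895384=82310957214948 · T[21,8]:8*15170932662679+11143554045652=132511015347084
[22] T[22,6]:6*26585679462804+3791262568401=163305339345225 · T[22,7]:7*82310957214948+26585679462804=602762379967440 · T[22,8]:8*132511015347084+82310957214948=1142399079991620
Read S(22,6) = 163305339345225, S(22,7) = 602762379967440, S(22,8) = 1142399079991620.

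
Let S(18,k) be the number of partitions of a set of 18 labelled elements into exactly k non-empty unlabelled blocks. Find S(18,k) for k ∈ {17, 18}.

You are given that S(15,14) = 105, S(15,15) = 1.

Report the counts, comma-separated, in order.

@16  (16,15):1·15+105→120, (16,16):0·16+1→1
@17  (17,16):1·16+120→136, (17,17):0·17+1→1
@18  (18,17):1·17+136→153, (18,18):0·18+1→1
Read S(18,17) = 153, S(18,18) = 1.

153, 1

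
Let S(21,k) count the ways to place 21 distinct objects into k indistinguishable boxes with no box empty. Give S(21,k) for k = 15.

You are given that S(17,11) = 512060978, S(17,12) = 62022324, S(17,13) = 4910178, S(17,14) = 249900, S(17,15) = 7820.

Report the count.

r18: T_18,12=12×62022324+512060978=1256328866; T_18,13=13×4910178+62022324=125854638; T_18,14=14×249900+4910178=8408778; T_18,15=15×7820+249900=367200
r19: T_19,13=13×125854638+1256328866=2892439160; T_19,14=14×8408778+125854638=243577530; T_19,15=15×367200+8408778=13916778
r20: T_20,14=14×243577530+2892439160=6302524580; T_20,15=15×13916778+243577530=452329200
r21: T_21,15=15×452329200+6302524580=13087462580
Read S(21,15) = 13087462580.

13087462580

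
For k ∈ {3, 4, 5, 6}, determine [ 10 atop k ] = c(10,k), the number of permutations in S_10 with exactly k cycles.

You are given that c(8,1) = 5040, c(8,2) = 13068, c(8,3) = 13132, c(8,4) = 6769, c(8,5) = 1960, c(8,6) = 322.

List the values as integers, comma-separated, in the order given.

r9: T_9,2=8×13068+5040=109584; T_9,3=8×13132+13068=118124; T_9,4=8×6769+13132=67284; T_9,5=8×1960+6769=22449; T_9,6=8×322+1960=4536
r10: T_10,3=9×118124+109584=1172700; T_10,4=9×67284+118124=723680; T_10,5=9×22449+67284=269325; T_10,6=9×4536+22449=63273
Read c(10,3) = 1172700, c(10,4) = 723680, c(10,5) = 269325, c(10,6) = 63273.

1172700, 723680, 269325, 63273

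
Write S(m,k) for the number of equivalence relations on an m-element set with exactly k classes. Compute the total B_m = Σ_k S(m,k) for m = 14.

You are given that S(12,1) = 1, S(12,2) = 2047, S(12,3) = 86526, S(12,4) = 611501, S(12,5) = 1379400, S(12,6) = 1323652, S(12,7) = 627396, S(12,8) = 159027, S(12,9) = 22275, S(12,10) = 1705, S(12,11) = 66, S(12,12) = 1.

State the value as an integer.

190899322

r13: T_13,1=1×1+0=1; T_13,2=2×2047+1=4095; T_13,3=3×86526+2047=261625; T_13,4=4×611501+86526=2532530; T_13,5=5×1379400+611501=7508501; T_13,6=6×1323652+1379400=9321312; T_13,7=7×627396+1323652=5715424; T_13,8=8×159027+627396=1899612; T_13,9=9×22275+159027=359502; T_13,10=10×1705+22275=39325; T_13,11=11×66+1705=2431; T_13,12=12×1+66=78; T_13,13=13×0+1=1
r14: T_14,1=1×1+0=1; T_14,2=2×4095+1=8191; T_14,3=3×261625+4095=788970; T_14,4=4×2532530+261625=10391745; T_14,5=5×7508501+2532530=40075035; T_14,6=6×9321312+7508501=63436373; T_14,7=7×5715424+9321312=49329280; T_14,8=8×1899612+5715424=20912320; T_14,9=9×359502+1899612=5135130; T_14,10=10×39325+359502=752752; T_14,11=11×2431+39325=66066; T_14,12=12×78+2431=3367; T_14,13=13×1+78=91; T_14,14=14×0+1=1
B_14 = ΣS(14,k) = 1+8191+788970+10391745+40075035+63436373+49329280+20912320+5135130+752752+66066+3367+91+1 = 190899322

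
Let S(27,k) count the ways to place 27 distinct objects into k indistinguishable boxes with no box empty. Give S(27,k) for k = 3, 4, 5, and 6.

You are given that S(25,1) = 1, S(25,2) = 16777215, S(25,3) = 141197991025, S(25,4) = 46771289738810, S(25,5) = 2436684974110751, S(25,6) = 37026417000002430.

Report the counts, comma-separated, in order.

1270865805301, 749329038535350, 61338207158409090, 1359801318005044551

r26: T_26,2=2×16777215+1=33554431; T_26,3=3×141197991025+16777215=423610750290; T_26,4=4×46771289738810+141197991025=187226356946265; T_26,5=5×2436684974110751+46771289738810=12230196160292565; T_26,6=6×37026417000002430+2436684974110751=224595186974125331
r27: T_27,3=3×423610750290+33554431=1270865805301; T_27,4=4×187226356946265+423610750290=749329038535350; T_27,5=5×12230196160292565+187226356946265=61338207158409090; T_27,6=6×224595186974125331+12230196160292565=1359801318005044551
Read S(27,3) = 1270865805301, S(27,4) = 749329038535350, S(27,5) = 61338207158409090, S(27,6) = 1359801318005044551.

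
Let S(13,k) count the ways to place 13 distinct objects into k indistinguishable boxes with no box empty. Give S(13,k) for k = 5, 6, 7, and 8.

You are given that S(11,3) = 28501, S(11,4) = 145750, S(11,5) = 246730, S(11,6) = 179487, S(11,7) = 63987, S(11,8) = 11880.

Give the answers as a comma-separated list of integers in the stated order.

i=12: T(12,4)=28501+4·145750=611501 | T(12,5)=145750+5·246730=1379400 | T(12,6)=246730+6·179487=1323652 | T(12,7)=179487+7·63987=627396 | T(12,8)=63987+8·11880=159027
i=13: T(13,5)=611501+5·1379400=7508501 | T(13,6)=1379400+6·1323652=9321312 | T(13,7)=1323652+7·627396=5715424 | T(13,8)=627396+8·159027=1899612
Read S(13,5) = 7508501, S(13,6) = 9321312, S(13,7) = 5715424, S(13,8) = 1899612.

7508501, 9321312, 5715424, 1899612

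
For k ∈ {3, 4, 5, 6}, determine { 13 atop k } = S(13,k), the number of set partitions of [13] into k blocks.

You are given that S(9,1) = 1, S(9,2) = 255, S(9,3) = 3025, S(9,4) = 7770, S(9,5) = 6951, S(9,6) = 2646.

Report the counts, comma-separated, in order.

@10  (10,1):1·1+0→1, (10,2):255·2+1→511, (10,3):3025·3+255→9330, (10,4):7770·4+3025→34105, (10,5):6951·5+7770→42525, (10,6):2646·6+6951→22827
@11  (11,1):1·1+0→1, (11,2):511·2+1→1023, (11,3):9330·3+511→28501, (11,4):34105·4+9330→145750, (11,5):42525·5+34105→246730, (11,6):22827·6+42525→179487
@12  (12,2):1023·2+1→2047, (12,3):28501·3+1023→86526, (12,4):145750·4+28501→611501, (12,5):246730·5+145750→1379400, (12,6):179487·6+246730→1323652
@13  (13,3):86526·3+2047→261625, (13,4):611501·4+86526→2532530, (13,5):1379400·5+611501→7508501, (13,6):1323652·6+1379400→9321312
Read S(13,3) = 261625, S(13,4) = 2532530, S(13,5) = 7508501, S(13,6) = 9321312.

261625, 2532530, 7508501, 9321312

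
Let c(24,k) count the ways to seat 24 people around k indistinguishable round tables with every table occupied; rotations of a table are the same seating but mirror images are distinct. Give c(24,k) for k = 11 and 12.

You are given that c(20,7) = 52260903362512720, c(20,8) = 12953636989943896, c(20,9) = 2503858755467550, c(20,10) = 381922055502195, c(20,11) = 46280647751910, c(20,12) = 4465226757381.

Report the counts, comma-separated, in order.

i=21: T(21,8)=52260903362512720+20·12953636989943896=311333643161390640 | T(21,9)=12953636989943896+20·2503858755467550=63030812099294896 | T(21,10)=2503858755467550+20·381922055502195=10142299865511450 | T(21,11)=381922055502195+20·46280647751910=1307535010540395 | T(21,12)=46280647751910+20·4465226757381=135585182899530
i=22: T(22,9)=311333643161390640+21·63030812099294896=1634980697246583456 | T(22,10)=63030812099294896+21·10142299865511450=276019109275035346 | T(22,11)=10142299865511450+21·1307535010540395=37600535086859745 | T(22,12)=1307535010540395+21·135585182899530=4154823851430525
i=23: T(23,10)=1634980697246583456+22·276019109275035346=7707401101297361068 | T(23,11)=276019109275035346+22·37600535086859745=1103230881185949736 | T(23,12)=37600535086859745+22·4154823851430525=129006659818331295
i=24: T(24,11)=7707401101297361068+23·1103230881185949736=33081711368574204996 | T(24,12)=1103230881185949736+23·129006659818331295=4070384057007569521
Read c(24,11) = 33081711368574204996, c(24,12) = 4070384057007569521.

33081711368574204996, 4070384057007569521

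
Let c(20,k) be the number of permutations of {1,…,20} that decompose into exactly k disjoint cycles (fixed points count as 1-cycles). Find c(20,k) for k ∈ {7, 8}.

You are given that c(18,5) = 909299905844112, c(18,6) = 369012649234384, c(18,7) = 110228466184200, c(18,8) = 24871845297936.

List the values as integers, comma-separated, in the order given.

52260903362512720, 12953636989943896

i=19: T(19,6)=909299905844112+18·369012649234384=7551527592063024 | T(19,7)=369012649234384+18·110228466184200=2353125040549984 | T(19,8)=110228466184200+18·24871845297936=557921681547048
i=20: T(20,7)=7551527592063024+19·2353125040549984=52260903362512720 | T(20,8)=2353125040549984+19·557921681547048=12953636989943896
Read c(20,7) = 52260903362512720, c(20,8) = 12953636989943896.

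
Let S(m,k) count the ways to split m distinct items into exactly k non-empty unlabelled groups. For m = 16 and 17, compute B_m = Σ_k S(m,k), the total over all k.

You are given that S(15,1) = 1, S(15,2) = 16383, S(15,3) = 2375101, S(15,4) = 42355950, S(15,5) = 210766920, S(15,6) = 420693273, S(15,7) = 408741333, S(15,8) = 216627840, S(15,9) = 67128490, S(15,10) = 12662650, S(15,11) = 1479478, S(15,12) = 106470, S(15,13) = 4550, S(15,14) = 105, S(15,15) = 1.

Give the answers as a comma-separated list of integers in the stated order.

10480142147, 82864869804

@16  (16,1):1·1+0→1, (16,2):16383·2+1→32767, (16,3):2375101·3+16383→7141686, (16,4):42355950·4+2375101→171798901, (16,5):210766920·5+42355950→1096190550, (16,6):420693273·6+210766920→2734926558, (16,7):408741333·7+420693273→3281882604, (16,8):216627840·8+408741333→2141764053, (16,9):67128490·9+216627840→820784250, (16,10):12662650·10+67128490→193754990, (16,11):1479478·11+12662650→28936908, (16,12):106470·12+1479478→2757118, (16,13):4550·13+106470→165620, (16,14):105·14+4550→6020, (16,15):1·15+105→120, (16,16):0·16+1→1
@17  (17,1):1·1+0→1, (17,2):32767·2+1→65535, (17,3):7141686·3+32767→21457825, (17,4):171798901·4+7141686→694337290, (17,5):1096190550·5+171798901→5652751651, (17,6):2734926558·6+1096190550→17505749898, (17,7):3281882604·7+2734926558→25708104786, (17,8):2141764053·8+3281882604→20415995028, (17,9):820784250·9+2141764053→9528822303, (17,10):193754990·10+820784250→2758334150, (17,11):28936908·11+193754990→512060978, (17,12):2757118·12+28936908→62022324, (17,13):165620·13+2757118→4910178, (17,14):6020·14+165620→249900, (17,15):120·15+6020→7820, (17,16):1·16+120→136, (17,17):0·17+1→1
B_16 = ΣS(16,k) = 1+32767+7141686+171798901+1096190550+2734926558+3281882604+2141764053+820784250+193754990+28936908+2757118+165620+6020+120+1 = 10480142147
B_17 = ΣS(17,k) = 1+65535+21457825+694337290+5652751651+17505749898+25708104786+20415995028+9528822303+2758334150+512060978+62022324+4910178+249900+7820+136+1 = 82864869804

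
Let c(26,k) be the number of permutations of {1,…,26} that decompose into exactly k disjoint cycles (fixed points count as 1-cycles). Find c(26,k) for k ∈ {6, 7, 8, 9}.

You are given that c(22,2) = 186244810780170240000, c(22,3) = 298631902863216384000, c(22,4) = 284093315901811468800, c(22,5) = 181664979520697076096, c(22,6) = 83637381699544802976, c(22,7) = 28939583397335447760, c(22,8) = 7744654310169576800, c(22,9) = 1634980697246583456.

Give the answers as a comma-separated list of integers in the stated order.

35770355645907606826362624, 13746468217967926978680000, 4144457803247115877036800, 1001369304512841374110000

@23  (23,3):298631902863216384000·22+186244810780170240000→6756146673770930688000, (23,4):284093315901811468800·22+298631902863216384000→6548684852703068697600, (23,5):181664979520697076096·22+284093315901811468800→4280722865357147142912, (23,6):83637381699544802976·22+181664979520697076096→2021687376910682741568, (23,7):28939583397335447760·22+83637381699544802976→720308216440924653696, (23,8):7744654310169576800·22+28939583397335447760→199321978221066137360, (23,9):1634980697246583456·22+7744654310169576800→43714229649594412832
@24  (24,4):6548684852703068697600·23+6756146673770930688000→157375898285941510732800, (24,5):4280722865357147142912·23+6548684852703068697600→105005310755917452984576, (24,6):2021687376910682741568·23+4280722865357147142912→50779532534302850198976, (24,7):720308216440924653696·23+2021687376910682741568→18588776355051949776576, (24,8):199321978221066137360·23+720308216440924653696→5304713715525445812976, (24,9):43714229649594412832·23+199321978221066137360→1204749260161737632496
@25  (25,5):105005310755917452984576·24+157375898285941510732800→2677503356427960382362624, (25,6):50779532534302850198976·24+105005310755917452984576→1323714091579185857760000, (25,7):18588776355051949776576·24+50779532534302850198976→496910165055549644836800, (25,8):5304713715525445812976·24+18588776355051949776576→145901905527662649288000, (25,9):1204749260161737632496·24+5304713715525445812976→34218695959407148992880
@26  (26,6):1323714091579185857760000·25+2677503356427960382362624→35770355645907606826362624, (26,7):496910165055549644836800·25+1323714091579185857760000→13746468217967926978680000, (26,8):145901905527662649288000·25+496910165055549644836800→4144457803247115877036800, (26,9):34218695959407148992880·25+145901905527662649288000→1001369304512841374110000
Read c(26,6) = 35770355645907606826362624, c(26,7) = 13746468217967926978680000, c(26,8) = 4144457803247115877036800, c(26,9) = 1001369304512841374110000.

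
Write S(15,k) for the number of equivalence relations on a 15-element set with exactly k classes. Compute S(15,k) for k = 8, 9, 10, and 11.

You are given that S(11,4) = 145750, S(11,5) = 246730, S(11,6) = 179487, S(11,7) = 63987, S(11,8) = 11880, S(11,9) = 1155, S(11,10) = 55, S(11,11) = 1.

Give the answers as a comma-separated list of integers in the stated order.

row 12: T[12][5]=5·246730+145750=1379400  T[12][6]=6·179487+246730=1323652  T[12][7]=7·63987+179487=627396  T[12][8]=8·11880+63987=159027  T[12][9]=9·1155+11880=22275  T[12][10]=10·55+1155=1705  T[12][11]=11·1+55=66
row 13: T[13][6]=6·1323652+1379400=9321312  T[13][7]=7·627396+1323652=5715424  T[13][8]=8·159027+627396=1899612  T[13][9]=9·22275+159027=359502  T[13][10]=10·1705+22275=39325  T[13][11]=11·66+1705=2431
row 14: T[14][7]=7·5715424+9321312=49329280  T[14][8]=8·1899612+5715424=20912320  T[14][9]=9·359502+1899612=5135130  T[14][10]=10·39325+359502=752752  T[14][11]=11·2431+39325=66066
row 15: T[15][8]=8·20912320+49329280=216627840  T[15][9]=9·5135130+20912320=67128490  T[15][10]=10·752752+5135130=12662650  T[15][11]=11·66066+752752=1479478
Read S(15,8) = 216627840, S(15,9) = 67128490, S(15,10) = 12662650, S(15,11) = 1479478.

216627840, 67128490, 12662650, 1479478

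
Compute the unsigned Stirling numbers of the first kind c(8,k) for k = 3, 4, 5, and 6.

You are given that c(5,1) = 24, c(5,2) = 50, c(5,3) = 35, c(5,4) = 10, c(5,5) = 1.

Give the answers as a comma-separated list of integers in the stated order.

13132, 6769, 1960, 322

[6] T[6,1]:5*24+0=120 · T[6,2]:5*50+24=274 · T[6,3]:5*35+50=225 · T[6,4]:5*10+35=85 · T[6,5]:5*1+10=15 · T[6,6]:5*0+1=1
[7] T[7,2]:6*274+120=1764 · T[7,3]:6*225+274=1624 · T[7,4]:6*85+225=735 · T[7,5]:6*15+85=175 · T[7,6]:6*1+15=21
[8] T[8,3]:7*1624+1764=13132 · T[8,4]:7*735+1624=6769 · T[8,5]:7*175+735=1960 · T[8,6]:7*21+175=322
Read c(8,3) = 13132, c(8,4) = 6769, c(8,5) = 1960, c(8,6) = 322.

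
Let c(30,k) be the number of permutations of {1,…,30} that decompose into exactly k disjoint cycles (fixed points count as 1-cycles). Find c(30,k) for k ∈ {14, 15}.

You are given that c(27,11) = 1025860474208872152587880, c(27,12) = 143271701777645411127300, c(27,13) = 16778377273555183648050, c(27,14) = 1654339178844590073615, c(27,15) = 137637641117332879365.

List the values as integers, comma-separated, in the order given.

88776380550648116217781890, 8459574446076318147830625

row 28: T[28][12]=27·143271701777645411127300+1025860474208872152587880=4894196422205298253024980  T[28][13]=27·16778377273555183648050+143271701777645411127300=596287888163635369624650  T[28][14]=27·1654339178844590073615+16778377273555183648050=61445535102359115635655  T[28][15]=27·137637641117332879365+1654339178844590073615=5370555489012577816470
row 29: T[29][13]=28·596287888163635369624650+4894196422205298253024980=21590257290787088602515180  T[29][14]=28·61445535102359115635655+596287888163635369624650=2316762871029690607422990  T[29][15]=28·5370555489012577816470+61445535102359115635655=211821088794711294496815
row 30: T[30][14]=29·2316762871029690607422990+21590257290787088602515180=88776380550648116217781890  T[30][15]=29·211821088794711294496815+2316762871029690607422990=8459574446076318147830625
Read c(30,14) = 88776380550648116217781890, c(30,15) = 8459574446076318147830625.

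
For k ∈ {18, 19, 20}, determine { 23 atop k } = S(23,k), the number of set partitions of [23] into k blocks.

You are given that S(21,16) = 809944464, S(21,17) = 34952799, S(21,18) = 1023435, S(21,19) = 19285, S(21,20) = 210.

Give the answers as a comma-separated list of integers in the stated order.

2364885369, 79781779, 1859550

i=22: T(22,17)=809944464+17·34952799=1404142047 | T(22,18)=34952799+18·1023435=53374629 | T(22,19)=1023435+19·19285=1389850 | T(22,20)=19285+20·210=23485
i=23: T(23,18)=1404142047+18·53374629=2364885369 | T(23,19)=53374629+19·1389850=79781779 | T(23,20)=1389850+20·23485=1859550
Read S(23,18) = 2364885369, S(23,19) = 79781779, S(23,20) = 1859550.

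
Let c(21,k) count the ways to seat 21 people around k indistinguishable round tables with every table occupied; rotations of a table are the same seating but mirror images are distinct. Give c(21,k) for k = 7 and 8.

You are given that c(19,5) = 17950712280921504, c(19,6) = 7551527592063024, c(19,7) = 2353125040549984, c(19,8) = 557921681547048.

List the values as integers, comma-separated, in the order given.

[20] T[20,6]:19*7551527592063024+17950712280921504=161429736530118960 · T[20,7]:19*2353125040549984+7551527592063024=52260903362512720 · T[20,8]:19*557921681547048+2353125040549984=12953636989943896
[21] T[21,7]:20*52260903362512720+161429736530118960=1206647803780373360 · T[21,8]:20*12953636989943896+52260903362512720=311333643161390640
Read c(21,7) = 1206647803780373360, c(21,8) = 311333643161390640.

1206647803780373360, 311333643161390640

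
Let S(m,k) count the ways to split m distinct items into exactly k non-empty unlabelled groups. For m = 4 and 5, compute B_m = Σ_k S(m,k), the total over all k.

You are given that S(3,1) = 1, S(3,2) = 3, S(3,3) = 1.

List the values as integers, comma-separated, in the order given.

@4  (4,1):1·1+0→1, (4,2):3·2+1→7, (4,3):1·3+3→6, (4,4):0·4+1→1
@5  (5,1):1·1+0→1, (5,2):7·2+1→15, (5,3):6·3+7→25, (5,4):1·4+6→10, (5,5):0·5+1→1
B_4 = ΣS(4,k) = 1+7+6+1 = 15
B_5 = ΣS(5,k) = 1+15+25+10+1 = 52

15, 52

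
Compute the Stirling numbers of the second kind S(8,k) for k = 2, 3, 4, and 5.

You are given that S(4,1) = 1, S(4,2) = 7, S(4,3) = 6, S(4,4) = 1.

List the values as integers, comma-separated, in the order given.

127, 966, 1701, 1050

[5] T[5,1]:1*1+0=1 · T[5,2]:2*7+1=15 · T[5,3]:3*6+7=25 · T[5,4]:4*1+6=10 · T[5,5]:5*0+1=1
[6] T[6,1]:1*1+0=1 · T[6,2]:2*15+1=31 · T[6,3]:3*25+15=90 · T[6,4]:4*10+25=65 · T[6,5]:5*1+10=15
[7] T[7,1]:1*1+0=1 · T[7,2]:2*31+1=63 · T[7,3]:3*90+31=301 · T[7,4]:4*65+90=350 · T[7,5]:5*15+65=140
[8] T[8,2]:2*63+1=127 · T[8,3]:3*301+63=966 · T[8,4]:4*350+301=1701 · T[8,5]:5*140+350=1050
Read S(8,2) = 127, S(8,3) = 966, S(8,4) = 1701, S(8,5) = 1050.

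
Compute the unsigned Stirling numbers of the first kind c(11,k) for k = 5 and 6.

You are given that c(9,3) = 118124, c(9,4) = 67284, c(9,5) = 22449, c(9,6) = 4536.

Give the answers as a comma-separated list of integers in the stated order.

3416930, 902055

row 10: T[10][4]=9·67284+118124=723680  T[10][5]=9·22449+67284=269325  T[10][6]=9·4536+22449=63273
row 11: T[11][5]=10·269325+723680=3416930  T[11][6]=10·63273+269325=902055
Read c(11,5) = 3416930, c(11,6) = 902055.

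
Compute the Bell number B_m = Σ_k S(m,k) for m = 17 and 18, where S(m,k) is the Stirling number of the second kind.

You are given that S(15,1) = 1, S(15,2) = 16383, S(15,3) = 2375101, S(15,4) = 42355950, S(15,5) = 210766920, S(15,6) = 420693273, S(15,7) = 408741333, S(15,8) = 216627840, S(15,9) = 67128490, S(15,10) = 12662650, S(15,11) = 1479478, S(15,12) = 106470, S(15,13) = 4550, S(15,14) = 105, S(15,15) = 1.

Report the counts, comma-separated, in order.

@16  (16,1):1·1+0→1, (16,2):16383·2+1→32767, (16,3):2375101·3+16383→7141686, (16,4):42355950·4+2375101→171798901, (16,5):210766920·5+42355950→1096190550, (16,6):420693273·6+210766920→2734926558, (16,7):408741333·7+420693273→3281882604, (16,8):216627840·8+408741333→2141764053, (16,9):67128490·9+216627840→820784250, (16,10):12662650·10+67128490→193754990, (16,11):1479478·11+12662650→28936908, (16,12):106470·12+1479478→2757118, (16,13):4550·13+106470→165620, (16,14):105·14+4550→6020, (16,15):1·15+105→120, (16,16):0·16+1→1
@17  (17,1):1·1+0→1, (17,2):32767·2+1→65535, (17,3):7141686·3+32767→21457825, (17,4):171798901·4+7141686→694337290, (17,5):1096190550·5+171798901→5652751651, (17,6):2734926558·6+1096190550→17505749898, (17,7):3281882604·7+2734926558→25708104786, (17,8):2141764053·8+3281882604→20415995028, (17,9):820784250·9+2141764053→9528822303, (17,10):193754990·10+820784250→2758334150, (17,11):28936908·11+193754990→512060978, (17,12):2757118·12+28936908→62022324, (17,13):165620·13+2757118→4910178, (17,14):6020·14+165620→249900, (17,15):120·15+6020→7820, (17,16):1·16+120→136, (17,17):0·17+1→1
@18  (18,1):1·1+0→1, (18,2):65535·2+1→131071, (18,3):21457825·3+65535→64439010, (18,4):694337290·4+21457825→2798806985, (18,5):5652751651·5+694337290→28958095545, (18,6):17505749898·6+5652751651→110687251039, (18,7):25708104786·7+17505749898→197462483400, (18,8):20415995028·8+25708104786→189036065010, (18,9):9528822303·9+20415995028→106175395755, (18,10):2758334150·10+9528822303→37112163803, (18,11):512060978·11+2758334150→8391004908, (18,12):62022324·12+512060978→1256328866, (18,13):4910178·13+62022324→125854638, (18,14):249900·14+4910178→8408778, (18,15):7820·15+249900→367200, (18,16):136·16+7820→9996, (18,17):1·17+136→153, (18,18):0·18+1→1
B_17 = ΣS(17,k) = 1+65535+21457825+694337290+5652751651+17505749898+25708104786+20415995028+9528822303+2758334150+512060978+62022324+4910178+249900+7820+136+1 = 82864869804
B_18 = ΣS(18,k) = 1+131071+64439010+2798806985+28958095545+110687251039+197462483400+189036065010+106175395755+37112163803+8391004908+1256328866+125854638+8408778+367200+9996+153+1 = 682076806159

82864869804, 682076806159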